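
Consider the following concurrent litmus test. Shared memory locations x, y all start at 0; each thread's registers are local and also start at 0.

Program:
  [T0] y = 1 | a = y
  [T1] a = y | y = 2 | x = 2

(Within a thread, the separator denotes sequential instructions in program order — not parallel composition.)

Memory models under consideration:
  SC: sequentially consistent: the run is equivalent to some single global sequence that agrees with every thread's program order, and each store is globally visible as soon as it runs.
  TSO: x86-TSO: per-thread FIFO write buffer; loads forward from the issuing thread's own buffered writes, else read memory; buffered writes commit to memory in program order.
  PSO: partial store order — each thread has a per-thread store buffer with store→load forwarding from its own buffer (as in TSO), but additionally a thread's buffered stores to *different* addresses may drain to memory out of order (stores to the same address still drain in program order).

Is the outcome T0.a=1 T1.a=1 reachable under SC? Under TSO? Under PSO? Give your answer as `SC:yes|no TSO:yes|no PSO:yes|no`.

SC:yes TSO:yes PSO:yes

outcome vector order: (T0.a,T1.a)
SC: 4 outcomes — {<1 0>, <1 1>, <2 0>, <2 1>}
TSO: 4 outcomes — {<1 0>, <1 1>, <2 0>, <2 1>}
PSO: 4 outcomes — {<1 0>, <1 1>, <2 0>, <2 1>}
target <1 1> ∈ {SC,TSO,PSO}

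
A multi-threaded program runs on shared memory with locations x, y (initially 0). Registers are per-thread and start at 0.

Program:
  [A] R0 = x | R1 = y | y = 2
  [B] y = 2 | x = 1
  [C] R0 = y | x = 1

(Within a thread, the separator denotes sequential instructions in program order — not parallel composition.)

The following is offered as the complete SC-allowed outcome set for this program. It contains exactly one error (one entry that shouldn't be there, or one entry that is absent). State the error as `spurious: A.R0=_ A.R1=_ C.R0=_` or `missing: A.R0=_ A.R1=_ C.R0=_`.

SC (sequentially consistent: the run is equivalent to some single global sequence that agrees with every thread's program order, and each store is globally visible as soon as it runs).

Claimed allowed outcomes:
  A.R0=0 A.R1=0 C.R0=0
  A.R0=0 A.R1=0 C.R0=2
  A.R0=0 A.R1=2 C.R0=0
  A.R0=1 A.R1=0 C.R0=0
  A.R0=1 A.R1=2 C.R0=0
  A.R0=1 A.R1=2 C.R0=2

outcome vector order: (A.R0,A.R1,C.R0)
under SC → 0/0/0 0/0/2 0/2/0 0/2/2 1/0/0 1/2/0 1/2/2
SC∖claimed = {0/2/2}

missing: A.R0=0 A.R1=2 C.R0=2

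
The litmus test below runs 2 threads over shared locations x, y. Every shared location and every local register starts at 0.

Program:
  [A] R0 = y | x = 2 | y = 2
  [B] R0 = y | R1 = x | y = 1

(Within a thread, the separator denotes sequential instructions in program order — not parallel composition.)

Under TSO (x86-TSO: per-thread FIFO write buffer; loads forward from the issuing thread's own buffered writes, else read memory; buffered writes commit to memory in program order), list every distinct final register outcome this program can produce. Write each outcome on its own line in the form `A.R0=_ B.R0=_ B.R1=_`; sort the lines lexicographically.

outcome vector order: (A.R0,B.R0,B.R1)
|TSO outcomes| = 4

A.R0=0 B.R0=0 B.R1=0
A.R0=0 B.R0=0 B.R1=2
A.R0=0 B.R0=2 B.R1=2
A.R0=1 B.R0=0 B.R1=0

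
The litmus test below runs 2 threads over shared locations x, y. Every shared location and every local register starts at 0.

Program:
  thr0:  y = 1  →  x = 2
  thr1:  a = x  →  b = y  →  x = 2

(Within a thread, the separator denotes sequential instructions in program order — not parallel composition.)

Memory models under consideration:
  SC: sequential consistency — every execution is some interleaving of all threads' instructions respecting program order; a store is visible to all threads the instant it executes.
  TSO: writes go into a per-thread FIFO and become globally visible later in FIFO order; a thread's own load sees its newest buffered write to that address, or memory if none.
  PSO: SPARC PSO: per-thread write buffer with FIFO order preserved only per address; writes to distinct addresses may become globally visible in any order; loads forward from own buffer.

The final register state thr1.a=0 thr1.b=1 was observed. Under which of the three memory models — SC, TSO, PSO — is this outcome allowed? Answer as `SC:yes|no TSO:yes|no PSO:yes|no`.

outcome vector order: (thr1.a,thr1.b)
under SC → (0,0); (0,1); (2,1)
under TSO → (0,0); (0,1); (2,1)
under PSO → (0,0); (0,1); (2,0); (2,1)
target (0,1) ∈ {SC,TSO,PSO}

SC:yes TSO:yes PSO:yes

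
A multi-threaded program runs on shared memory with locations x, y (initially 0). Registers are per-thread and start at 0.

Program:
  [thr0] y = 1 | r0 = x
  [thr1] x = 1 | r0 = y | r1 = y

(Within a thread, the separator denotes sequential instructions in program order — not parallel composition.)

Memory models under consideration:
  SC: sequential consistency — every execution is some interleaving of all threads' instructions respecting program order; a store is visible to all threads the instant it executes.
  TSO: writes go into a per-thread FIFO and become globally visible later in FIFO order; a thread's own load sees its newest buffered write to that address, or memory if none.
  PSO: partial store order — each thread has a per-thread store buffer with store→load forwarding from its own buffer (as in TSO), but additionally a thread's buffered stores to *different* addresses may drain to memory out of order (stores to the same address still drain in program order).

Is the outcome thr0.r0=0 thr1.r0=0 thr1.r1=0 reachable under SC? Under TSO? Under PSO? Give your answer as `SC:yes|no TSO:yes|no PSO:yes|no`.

SC:no TSO:yes PSO:yes

outcome vector order: (thr0.r0,thr1.r0,thr1.r1)
SC: 4 outcomes — {0/1/1 1/0/0 1/0/1 1/1/1}
TSO: 6 outcomes — {0/0/0 0/0/1 0/1/1 1/0/0 1/0/1 1/1/1}
PSO: 6 outcomes — {0/0/0 0/0/1 0/1/1 1/0/0 1/0/1 1/1/1}
target 0/0/0 ∈ {TSO,PSO}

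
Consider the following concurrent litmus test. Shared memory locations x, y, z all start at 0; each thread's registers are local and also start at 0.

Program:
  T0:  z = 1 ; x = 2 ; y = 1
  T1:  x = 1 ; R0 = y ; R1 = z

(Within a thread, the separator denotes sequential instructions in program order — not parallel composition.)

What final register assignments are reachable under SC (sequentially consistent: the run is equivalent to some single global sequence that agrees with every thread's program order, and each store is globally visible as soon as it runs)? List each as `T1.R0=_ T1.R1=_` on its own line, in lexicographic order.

T1.R0=0 T1.R1=0
T1.R0=0 T1.R1=1
T1.R0=1 T1.R1=1

outcome vector order: (T1.R0,T1.R1)
|SC outcomes| = 3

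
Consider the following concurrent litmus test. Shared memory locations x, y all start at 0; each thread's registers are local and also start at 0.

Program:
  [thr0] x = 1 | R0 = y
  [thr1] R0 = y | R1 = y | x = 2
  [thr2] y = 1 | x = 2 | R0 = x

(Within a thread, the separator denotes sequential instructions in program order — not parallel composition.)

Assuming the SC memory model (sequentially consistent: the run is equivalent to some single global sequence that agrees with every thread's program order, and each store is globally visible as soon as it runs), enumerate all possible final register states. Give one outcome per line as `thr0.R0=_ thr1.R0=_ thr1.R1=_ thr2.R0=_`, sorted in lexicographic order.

thr0.R0=0 thr1.R0=0 thr1.R1=0 thr2.R0=2
thr0.R0=0 thr1.R0=0 thr1.R1=1 thr2.R0=2
thr0.R0=0 thr1.R0=1 thr1.R1=1 thr2.R0=2
thr0.R0=1 thr1.R0=0 thr1.R1=0 thr2.R0=1
thr0.R0=1 thr1.R0=0 thr1.R1=0 thr2.R0=2
thr0.R0=1 thr1.R0=0 thr1.R1=1 thr2.R0=1
thr0.R0=1 thr1.R0=0 thr1.R1=1 thr2.R0=2
thr0.R0=1 thr1.R0=1 thr1.R1=1 thr2.R0=1
thr0.R0=1 thr1.R0=1 thr1.R1=1 thr2.R0=2

outcome vector order: (thr0.R0,thr1.R0,thr1.R1,thr2.R0)
|SC outcomes| = 9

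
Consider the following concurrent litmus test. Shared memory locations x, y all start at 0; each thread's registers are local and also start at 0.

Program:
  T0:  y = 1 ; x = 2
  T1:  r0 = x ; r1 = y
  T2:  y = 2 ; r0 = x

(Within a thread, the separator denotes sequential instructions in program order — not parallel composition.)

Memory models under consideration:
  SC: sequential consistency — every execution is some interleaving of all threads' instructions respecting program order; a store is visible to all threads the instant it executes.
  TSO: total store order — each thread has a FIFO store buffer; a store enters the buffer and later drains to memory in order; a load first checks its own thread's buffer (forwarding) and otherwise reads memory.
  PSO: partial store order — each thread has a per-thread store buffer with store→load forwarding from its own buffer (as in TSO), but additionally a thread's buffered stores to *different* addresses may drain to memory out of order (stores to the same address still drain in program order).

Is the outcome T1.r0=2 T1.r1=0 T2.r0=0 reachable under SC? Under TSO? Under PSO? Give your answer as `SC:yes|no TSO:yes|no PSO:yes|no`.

SC:no TSO:no PSO:yes

outcome vector order: (T1.r0,T1.r1,T2.r0)
under SC → 0/0/0; 0/0/2; 0/1/0; 0/1/2; 0/2/0; 0/2/2; 2/1/0; 2/1/2; 2/2/0; 2/2/2
under TSO → 0/0/0; 0/0/2; 0/1/0; 0/1/2; 0/2/0; 0/2/2; 2/1/0; 2/1/2; 2/2/0; 2/2/2
under PSO → 0/0/0; 0/0/2; 0/1/0; 0/1/2; 0/2/0; 0/2/2; 2/0/0; 2/0/2; 2/1/0; 2/1/2; 2/2/0; 2/2/2
target 2/0/0 ∈ {PSO}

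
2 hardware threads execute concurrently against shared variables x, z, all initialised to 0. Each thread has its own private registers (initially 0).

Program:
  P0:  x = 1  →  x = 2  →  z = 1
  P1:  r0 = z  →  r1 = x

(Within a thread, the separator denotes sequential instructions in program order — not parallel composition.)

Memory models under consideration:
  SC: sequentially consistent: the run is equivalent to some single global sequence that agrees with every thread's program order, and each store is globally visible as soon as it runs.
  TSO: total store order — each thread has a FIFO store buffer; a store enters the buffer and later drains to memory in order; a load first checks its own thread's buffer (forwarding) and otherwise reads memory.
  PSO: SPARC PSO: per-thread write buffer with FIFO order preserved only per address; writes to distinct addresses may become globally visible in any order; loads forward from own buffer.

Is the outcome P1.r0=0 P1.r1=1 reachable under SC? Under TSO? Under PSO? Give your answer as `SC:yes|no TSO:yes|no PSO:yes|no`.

SC:yes TSO:yes PSO:yes

outcome vector order: (P1.r0,P1.r1)
[SC] allowed = {(0,0), (0,1), (0,2), (1,2)}
[TSO] allowed = {(0,0), (0,1), (0,2), (1,2)}
[PSO] allowed = {(0,0), (0,1), (0,2), (1,0), (1,1), (1,2)}
target (0,1) ∈ {SC,TSO,PSO}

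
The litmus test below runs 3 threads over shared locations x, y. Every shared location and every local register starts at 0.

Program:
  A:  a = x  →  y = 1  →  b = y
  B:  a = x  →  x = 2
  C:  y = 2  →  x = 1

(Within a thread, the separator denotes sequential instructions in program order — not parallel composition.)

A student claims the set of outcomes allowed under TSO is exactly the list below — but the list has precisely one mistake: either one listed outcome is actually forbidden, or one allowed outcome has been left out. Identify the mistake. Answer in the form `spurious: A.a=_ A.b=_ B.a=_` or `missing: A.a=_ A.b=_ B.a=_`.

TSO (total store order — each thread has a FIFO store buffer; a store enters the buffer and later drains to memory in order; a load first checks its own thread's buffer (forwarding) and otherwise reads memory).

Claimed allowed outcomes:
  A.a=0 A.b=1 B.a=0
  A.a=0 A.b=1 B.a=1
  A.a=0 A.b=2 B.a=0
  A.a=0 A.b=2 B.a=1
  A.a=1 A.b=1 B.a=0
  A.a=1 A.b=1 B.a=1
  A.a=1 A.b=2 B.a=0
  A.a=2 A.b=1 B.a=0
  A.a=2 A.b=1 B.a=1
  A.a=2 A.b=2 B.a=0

outcome vector order: (A.a,A.b,B.a)
TSO: 9 outcomes — {0/1/0 0/1/1 0/2/0 0/2/1 1/1/0 1/1/1 2/1/0 2/1/1 2/2/0}
claimed∖TSO = {1/2/0}

spurious: A.a=1 A.b=2 B.a=0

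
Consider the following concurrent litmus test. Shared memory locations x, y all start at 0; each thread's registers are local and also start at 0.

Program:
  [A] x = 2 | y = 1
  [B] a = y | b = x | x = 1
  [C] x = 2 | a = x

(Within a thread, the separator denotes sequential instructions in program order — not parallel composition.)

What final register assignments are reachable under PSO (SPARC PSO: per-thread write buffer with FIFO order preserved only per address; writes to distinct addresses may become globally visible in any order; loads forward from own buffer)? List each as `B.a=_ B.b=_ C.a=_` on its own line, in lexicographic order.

outcome vector order: (B.a,B.b,C.a)
|PSO outcomes| = 8

B.a=0 B.b=0 C.a=1
B.a=0 B.b=0 C.a=2
B.a=0 B.b=2 C.a=1
B.a=0 B.b=2 C.a=2
B.a=1 B.b=0 C.a=1
B.a=1 B.b=0 C.a=2
B.a=1 B.b=2 C.a=1
B.a=1 B.b=2 C.a=2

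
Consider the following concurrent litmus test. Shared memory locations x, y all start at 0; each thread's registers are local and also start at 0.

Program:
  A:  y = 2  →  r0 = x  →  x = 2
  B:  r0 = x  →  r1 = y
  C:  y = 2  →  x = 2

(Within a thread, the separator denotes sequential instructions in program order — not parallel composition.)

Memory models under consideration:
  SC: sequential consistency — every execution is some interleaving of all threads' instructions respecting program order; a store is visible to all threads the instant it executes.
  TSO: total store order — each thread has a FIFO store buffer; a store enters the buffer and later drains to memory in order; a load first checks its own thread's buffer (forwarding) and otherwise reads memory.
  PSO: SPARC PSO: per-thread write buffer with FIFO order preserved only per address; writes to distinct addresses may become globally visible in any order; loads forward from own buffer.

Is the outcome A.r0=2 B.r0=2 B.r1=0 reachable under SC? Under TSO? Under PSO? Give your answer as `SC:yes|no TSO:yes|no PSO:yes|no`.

SC:no TSO:no PSO:yes

outcome vector order: (A.r0,B.r0,B.r1)
[SC] allowed = {0/0/0 0/0/2 0/2/2 2/0/0 2/0/2 2/2/2}
[TSO] allowed = {0/0/0 0/0/2 0/2/2 2/0/0 2/0/2 2/2/2}
[PSO] allowed = {0/0/0 0/0/2 0/2/0 0/2/2 2/0/0 2/0/2 2/2/0 2/2/2}
target 2/2/0 ∈ {PSO}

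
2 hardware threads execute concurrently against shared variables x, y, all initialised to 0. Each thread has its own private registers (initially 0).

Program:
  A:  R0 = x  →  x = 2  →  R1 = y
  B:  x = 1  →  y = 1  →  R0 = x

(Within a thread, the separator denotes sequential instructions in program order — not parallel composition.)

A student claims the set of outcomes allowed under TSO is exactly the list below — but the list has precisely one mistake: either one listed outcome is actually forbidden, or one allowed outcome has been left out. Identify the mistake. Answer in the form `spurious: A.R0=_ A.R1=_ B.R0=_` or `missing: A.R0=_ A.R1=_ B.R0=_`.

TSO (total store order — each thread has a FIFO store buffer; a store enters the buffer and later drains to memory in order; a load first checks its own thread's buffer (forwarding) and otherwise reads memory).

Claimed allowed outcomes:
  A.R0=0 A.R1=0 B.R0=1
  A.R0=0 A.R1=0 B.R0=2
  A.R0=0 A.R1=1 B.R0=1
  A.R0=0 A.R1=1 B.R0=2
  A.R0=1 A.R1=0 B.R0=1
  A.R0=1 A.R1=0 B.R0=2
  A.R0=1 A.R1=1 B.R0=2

outcome vector order: (A.R0,A.R1,B.R0)
[TSO] allowed = {<0 0 1>; <0 0 2>; <0 1 1>; <0 1 2>; <1 0 1>; <1 0 2>; <1 1 1>; <1 1 2>}
TSO∖claimed = {<1 1 1>}

missing: A.R0=1 A.R1=1 B.R0=1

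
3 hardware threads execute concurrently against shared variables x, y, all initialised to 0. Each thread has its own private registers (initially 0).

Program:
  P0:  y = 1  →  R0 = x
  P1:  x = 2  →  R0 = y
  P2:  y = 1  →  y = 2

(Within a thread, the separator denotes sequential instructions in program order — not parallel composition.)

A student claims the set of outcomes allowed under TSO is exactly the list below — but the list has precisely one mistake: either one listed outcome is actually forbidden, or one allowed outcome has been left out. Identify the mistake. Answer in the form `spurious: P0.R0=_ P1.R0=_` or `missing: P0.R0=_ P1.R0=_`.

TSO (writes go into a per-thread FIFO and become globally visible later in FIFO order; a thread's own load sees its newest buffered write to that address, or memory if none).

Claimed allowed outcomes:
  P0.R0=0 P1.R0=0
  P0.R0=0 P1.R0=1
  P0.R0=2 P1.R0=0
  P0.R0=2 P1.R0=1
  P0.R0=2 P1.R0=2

outcome vector order: (P0.R0,P1.R0)
TSO (6): <0 0>, <0 1>, <0 2>, <2 0>, <2 1>, <2 2>
TSO∖claimed = {<0 2>}

missing: P0.R0=0 P1.R0=2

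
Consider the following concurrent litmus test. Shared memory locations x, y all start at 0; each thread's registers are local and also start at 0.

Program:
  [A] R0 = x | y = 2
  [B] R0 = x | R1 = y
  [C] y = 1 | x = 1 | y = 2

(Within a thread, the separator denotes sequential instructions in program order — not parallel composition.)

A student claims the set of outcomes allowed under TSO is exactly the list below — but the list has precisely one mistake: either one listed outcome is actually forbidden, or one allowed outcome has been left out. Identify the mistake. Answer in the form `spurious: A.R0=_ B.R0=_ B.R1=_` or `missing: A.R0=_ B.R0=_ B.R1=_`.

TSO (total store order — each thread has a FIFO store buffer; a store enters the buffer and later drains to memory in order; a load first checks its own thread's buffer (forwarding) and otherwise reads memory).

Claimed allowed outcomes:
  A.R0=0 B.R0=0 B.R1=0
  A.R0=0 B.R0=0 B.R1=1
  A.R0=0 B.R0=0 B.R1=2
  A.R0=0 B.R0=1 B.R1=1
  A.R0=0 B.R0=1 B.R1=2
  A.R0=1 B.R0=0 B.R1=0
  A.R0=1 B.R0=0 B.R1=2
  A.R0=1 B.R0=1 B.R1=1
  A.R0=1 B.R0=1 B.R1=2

outcome vector order: (A.R0,B.R0,B.R1)
TSO: 10 outcomes — {000, 001, 002, 011, 012, 100, 101, 102, 111, 112}
TSO∖claimed = {101}

missing: A.R0=1 B.R0=0 B.R1=1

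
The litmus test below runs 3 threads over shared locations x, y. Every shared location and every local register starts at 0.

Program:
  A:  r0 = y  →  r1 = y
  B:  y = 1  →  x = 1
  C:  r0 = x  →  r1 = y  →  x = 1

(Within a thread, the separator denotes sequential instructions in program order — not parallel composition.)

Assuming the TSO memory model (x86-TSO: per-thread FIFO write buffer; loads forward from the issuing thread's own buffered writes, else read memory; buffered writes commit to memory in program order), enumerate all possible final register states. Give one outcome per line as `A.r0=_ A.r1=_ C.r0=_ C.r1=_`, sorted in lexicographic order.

outcome vector order: (A.r0,A.r1,C.r0,C.r1)
|TSO outcomes| = 9

A.r0=0 A.r1=0 C.r0=0 C.r1=0
A.r0=0 A.r1=0 C.r0=0 C.r1=1
A.r0=0 A.r1=0 C.r0=1 C.r1=1
A.r0=0 A.r1=1 C.r0=0 C.r1=0
A.r0=0 A.r1=1 C.r0=0 C.r1=1
A.r0=0 A.r1=1 C.r0=1 C.r1=1
A.r0=1 A.r1=1 C.r0=0 C.r1=0
A.r0=1 A.r1=1 C.r0=0 C.r1=1
A.r0=1 A.r1=1 C.r0=1 C.r1=1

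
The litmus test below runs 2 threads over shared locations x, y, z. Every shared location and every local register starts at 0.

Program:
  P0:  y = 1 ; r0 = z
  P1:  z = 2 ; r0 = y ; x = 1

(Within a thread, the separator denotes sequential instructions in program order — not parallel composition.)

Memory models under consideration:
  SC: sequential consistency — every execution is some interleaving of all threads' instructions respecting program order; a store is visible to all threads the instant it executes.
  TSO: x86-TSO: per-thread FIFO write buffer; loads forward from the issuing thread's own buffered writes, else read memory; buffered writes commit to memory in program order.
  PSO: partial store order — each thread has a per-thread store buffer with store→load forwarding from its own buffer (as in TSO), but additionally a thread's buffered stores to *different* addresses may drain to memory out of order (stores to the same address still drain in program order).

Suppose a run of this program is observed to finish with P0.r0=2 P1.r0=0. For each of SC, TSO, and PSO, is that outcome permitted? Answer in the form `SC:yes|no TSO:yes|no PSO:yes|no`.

outcome vector order: (P0.r0,P1.r0)
SC (3): <0 1>, <2 0>, <2 1>
TSO (4): <0 0>, <0 1>, <2 0>, <2 1>
PSO (4): <0 0>, <0 1>, <2 0>, <2 1>
target <2 0> ∈ {SC,TSO,PSO}

SC:yes TSO:yes PSO:yes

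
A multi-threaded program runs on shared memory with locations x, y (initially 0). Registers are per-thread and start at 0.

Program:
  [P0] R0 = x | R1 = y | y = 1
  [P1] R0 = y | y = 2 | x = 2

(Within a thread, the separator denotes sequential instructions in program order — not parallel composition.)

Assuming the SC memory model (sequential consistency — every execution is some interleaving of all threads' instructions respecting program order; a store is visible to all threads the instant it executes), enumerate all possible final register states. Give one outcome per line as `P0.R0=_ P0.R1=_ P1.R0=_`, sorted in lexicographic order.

P0.R0=0 P0.R1=0 P1.R0=0
P0.R0=0 P0.R1=0 P1.R0=1
P0.R0=0 P0.R1=2 P1.R0=0
P0.R0=2 P0.R1=2 P1.R0=0

outcome vector order: (P0.R0,P0.R1,P1.R0)
|SC outcomes| = 4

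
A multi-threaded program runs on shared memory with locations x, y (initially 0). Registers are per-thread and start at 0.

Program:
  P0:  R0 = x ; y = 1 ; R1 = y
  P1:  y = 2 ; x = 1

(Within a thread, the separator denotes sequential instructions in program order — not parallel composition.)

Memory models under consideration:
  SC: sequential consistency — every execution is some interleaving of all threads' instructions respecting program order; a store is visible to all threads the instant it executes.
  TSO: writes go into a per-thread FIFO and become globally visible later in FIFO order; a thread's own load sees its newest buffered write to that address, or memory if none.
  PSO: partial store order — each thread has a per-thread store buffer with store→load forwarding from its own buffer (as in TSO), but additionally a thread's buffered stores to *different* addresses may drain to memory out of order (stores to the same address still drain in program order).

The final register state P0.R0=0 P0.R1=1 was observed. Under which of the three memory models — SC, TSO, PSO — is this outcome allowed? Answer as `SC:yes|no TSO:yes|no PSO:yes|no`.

SC:yes TSO:yes PSO:yes

outcome vector order: (P0.R0,P0.R1)
SC (3): <0 1>, <0 2>, <1 1>
TSO (3): <0 1>, <0 2>, <1 1>
PSO (4): <0 1>, <0 2>, <1 1>, <1 2>
target <0 1> ∈ {SC,TSO,PSO}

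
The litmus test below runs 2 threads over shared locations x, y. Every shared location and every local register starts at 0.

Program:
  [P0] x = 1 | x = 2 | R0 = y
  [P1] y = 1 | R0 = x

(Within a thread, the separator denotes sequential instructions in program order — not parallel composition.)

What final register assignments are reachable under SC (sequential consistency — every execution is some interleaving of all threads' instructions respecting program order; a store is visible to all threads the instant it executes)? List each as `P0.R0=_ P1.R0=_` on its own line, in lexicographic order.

P0.R0=0 P1.R0=2
P0.R0=1 P1.R0=0
P0.R0=1 P1.R0=1
P0.R0=1 P1.R0=2

outcome vector order: (P0.R0,P1.R0)
|SC outcomes| = 4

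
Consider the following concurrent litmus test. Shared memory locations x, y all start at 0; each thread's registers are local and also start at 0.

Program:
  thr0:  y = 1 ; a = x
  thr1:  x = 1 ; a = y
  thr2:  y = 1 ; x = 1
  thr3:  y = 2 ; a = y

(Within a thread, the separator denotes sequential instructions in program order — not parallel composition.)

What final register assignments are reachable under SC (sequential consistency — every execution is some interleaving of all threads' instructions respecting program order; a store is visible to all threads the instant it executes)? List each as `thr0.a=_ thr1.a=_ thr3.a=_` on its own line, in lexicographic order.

thr0.a=0 thr1.a=1 thr3.a=1
thr0.a=0 thr1.a=1 thr3.a=2
thr0.a=0 thr1.a=2 thr3.a=1
thr0.a=0 thr1.a=2 thr3.a=2
thr0.a=1 thr1.a=0 thr3.a=1
thr0.a=1 thr1.a=0 thr3.a=2
thr0.a=1 thr1.a=1 thr3.a=1
thr0.a=1 thr1.a=1 thr3.a=2
thr0.a=1 thr1.a=2 thr3.a=1
thr0.a=1 thr1.a=2 thr3.a=2

outcome vector order: (thr0.a,thr1.a,thr3.a)
|SC outcomes| = 10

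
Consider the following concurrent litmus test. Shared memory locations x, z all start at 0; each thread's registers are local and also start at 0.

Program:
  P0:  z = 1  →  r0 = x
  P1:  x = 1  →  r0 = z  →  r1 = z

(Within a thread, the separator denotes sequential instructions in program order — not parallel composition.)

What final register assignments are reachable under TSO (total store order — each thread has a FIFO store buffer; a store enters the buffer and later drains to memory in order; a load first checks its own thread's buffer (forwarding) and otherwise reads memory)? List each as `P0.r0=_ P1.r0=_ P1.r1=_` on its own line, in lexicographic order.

outcome vector order: (P0.r0,P1.r0,P1.r1)
|TSO outcomes| = 6

P0.r0=0 P1.r0=0 P1.r1=0
P0.r0=0 P1.r0=0 P1.r1=1
P0.r0=0 P1.r0=1 P1.r1=1
P0.r0=1 P1.r0=0 P1.r1=0
P0.r0=1 P1.r0=0 P1.r1=1
P0.r0=1 P1.r0=1 P1.r1=1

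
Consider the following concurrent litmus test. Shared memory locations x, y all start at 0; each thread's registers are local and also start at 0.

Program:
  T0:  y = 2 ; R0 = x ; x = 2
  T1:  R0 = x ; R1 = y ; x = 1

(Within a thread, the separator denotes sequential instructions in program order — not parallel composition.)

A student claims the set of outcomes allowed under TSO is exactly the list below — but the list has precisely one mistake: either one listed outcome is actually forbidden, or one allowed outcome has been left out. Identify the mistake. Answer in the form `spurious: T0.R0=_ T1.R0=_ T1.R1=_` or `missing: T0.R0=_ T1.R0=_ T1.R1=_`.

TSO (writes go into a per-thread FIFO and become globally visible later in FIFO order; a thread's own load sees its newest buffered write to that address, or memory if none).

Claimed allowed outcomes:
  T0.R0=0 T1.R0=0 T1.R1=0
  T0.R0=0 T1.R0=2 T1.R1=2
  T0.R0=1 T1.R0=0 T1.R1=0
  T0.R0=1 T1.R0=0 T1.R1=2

outcome vector order: (T0.R0,T1.R0,T1.R1)
TSO: 5 outcomes — {<0 0 0>, <0 0 2>, <0 2 2>, <1 0 0>, <1 0 2>}
TSO∖claimed = {<0 0 2>}

missing: T0.R0=0 T1.R0=0 T1.R1=2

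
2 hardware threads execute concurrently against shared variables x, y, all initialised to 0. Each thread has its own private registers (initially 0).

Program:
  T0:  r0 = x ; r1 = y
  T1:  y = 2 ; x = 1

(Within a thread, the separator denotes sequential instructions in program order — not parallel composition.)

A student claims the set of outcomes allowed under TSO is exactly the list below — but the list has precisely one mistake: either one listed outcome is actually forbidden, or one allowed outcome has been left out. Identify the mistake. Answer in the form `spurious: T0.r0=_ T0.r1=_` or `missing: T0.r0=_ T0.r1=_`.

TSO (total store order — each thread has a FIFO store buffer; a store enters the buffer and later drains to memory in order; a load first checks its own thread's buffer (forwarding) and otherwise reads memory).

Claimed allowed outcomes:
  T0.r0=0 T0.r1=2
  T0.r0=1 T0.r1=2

missing: T0.r0=0 T0.r1=0

outcome vector order: (T0.r0,T0.r1)
TSO: 3 outcomes — {<0 0> <0 2> <1 2>}
TSO∖claimed = {<0 0>}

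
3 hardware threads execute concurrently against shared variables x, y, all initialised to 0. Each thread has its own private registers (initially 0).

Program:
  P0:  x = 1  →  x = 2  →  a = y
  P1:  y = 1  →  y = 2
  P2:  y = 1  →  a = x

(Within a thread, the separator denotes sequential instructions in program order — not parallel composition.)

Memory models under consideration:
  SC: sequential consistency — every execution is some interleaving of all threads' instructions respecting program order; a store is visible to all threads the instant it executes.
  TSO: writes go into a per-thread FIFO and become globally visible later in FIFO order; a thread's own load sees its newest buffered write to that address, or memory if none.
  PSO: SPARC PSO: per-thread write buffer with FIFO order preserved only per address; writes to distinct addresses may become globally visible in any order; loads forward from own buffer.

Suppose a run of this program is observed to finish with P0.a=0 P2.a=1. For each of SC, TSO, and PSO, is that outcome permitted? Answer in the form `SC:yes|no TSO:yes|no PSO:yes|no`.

SC:no TSO:yes PSO:yes

outcome vector order: (P0.a,P2.a)
SC: 7 outcomes — {02 10 11 12 20 21 22}
TSO: 9 outcomes — {00 01 02 10 11 12 20 21 22}
PSO: 9 outcomes — {00 01 02 10 11 12 20 21 22}
target 01 ∈ {TSO,PSO}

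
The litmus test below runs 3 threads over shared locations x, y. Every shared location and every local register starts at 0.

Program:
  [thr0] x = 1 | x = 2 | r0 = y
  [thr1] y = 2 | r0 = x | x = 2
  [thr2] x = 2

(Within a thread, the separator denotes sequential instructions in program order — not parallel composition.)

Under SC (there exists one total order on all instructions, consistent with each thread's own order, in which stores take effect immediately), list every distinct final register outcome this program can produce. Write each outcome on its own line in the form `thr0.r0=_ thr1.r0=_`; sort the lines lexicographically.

outcome vector order: (thr0.r0,thr1.r0)
|SC outcomes| = 4

thr0.r0=0 thr1.r0=2
thr0.r0=2 thr1.r0=0
thr0.r0=2 thr1.r0=1
thr0.r0=2 thr1.r0=2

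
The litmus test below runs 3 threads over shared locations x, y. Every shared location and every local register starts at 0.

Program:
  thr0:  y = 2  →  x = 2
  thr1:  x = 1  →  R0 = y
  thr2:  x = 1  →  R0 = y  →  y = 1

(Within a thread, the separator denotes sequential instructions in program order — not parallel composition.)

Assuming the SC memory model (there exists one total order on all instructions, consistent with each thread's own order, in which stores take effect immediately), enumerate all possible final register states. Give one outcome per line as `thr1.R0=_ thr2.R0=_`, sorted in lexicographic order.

outcome vector order: (thr1.R0,thr2.R0)
|SC outcomes| = 6

thr1.R0=0 thr2.R0=0
thr1.R0=0 thr2.R0=2
thr1.R0=1 thr2.R0=0
thr1.R0=1 thr2.R0=2
thr1.R0=2 thr2.R0=0
thr1.R0=2 thr2.R0=2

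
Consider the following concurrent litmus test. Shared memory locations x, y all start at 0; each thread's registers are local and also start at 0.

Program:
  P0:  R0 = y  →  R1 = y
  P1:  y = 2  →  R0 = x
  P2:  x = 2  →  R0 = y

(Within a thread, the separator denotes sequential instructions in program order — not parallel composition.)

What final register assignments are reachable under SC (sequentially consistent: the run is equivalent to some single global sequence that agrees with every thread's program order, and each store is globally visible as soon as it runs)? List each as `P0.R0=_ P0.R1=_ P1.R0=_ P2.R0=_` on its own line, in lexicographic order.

outcome vector order: (P0.R0,P0.R1,P1.R0,P2.R0)
|SC outcomes| = 9

P0.R0=0 P0.R1=0 P1.R0=0 P2.R0=2
P0.R0=0 P0.R1=0 P1.R0=2 P2.R0=0
P0.R0=0 P0.R1=0 P1.R0=2 P2.R0=2
P0.R0=0 P0.R1=2 P1.R0=0 P2.R0=2
P0.R0=0 P0.R1=2 P1.R0=2 P2.R0=0
P0.R0=0 P0.R1=2 P1.R0=2 P2.R0=2
P0.R0=2 P0.R1=2 P1.R0=0 P2.R0=2
P0.R0=2 P0.R1=2 P1.R0=2 P2.R0=0
P0.R0=2 P0.R1=2 P1.R0=2 P2.R0=2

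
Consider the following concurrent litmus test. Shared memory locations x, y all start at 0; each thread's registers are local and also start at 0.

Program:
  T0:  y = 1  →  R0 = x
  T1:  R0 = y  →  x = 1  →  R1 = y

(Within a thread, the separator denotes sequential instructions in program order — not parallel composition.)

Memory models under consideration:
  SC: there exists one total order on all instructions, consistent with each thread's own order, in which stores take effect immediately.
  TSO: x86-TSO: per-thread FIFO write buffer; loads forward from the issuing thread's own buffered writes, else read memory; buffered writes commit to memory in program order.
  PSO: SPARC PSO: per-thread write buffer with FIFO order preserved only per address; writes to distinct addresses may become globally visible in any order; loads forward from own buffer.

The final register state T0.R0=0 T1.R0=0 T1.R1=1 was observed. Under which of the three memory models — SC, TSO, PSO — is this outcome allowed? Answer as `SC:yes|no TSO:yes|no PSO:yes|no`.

outcome vector order: (T0.R0,T1.R0,T1.R1)
SC: 5 outcomes — {(0,0,1) (0,1,1) (1,0,0) (1,0,1) (1,1,1)}
TSO: 6 outcomes — {(0,0,0) (0,0,1) (0,1,1) (1,0,0) (1,0,1) (1,1,1)}
PSO: 6 outcomes — {(0,0,0) (0,0,1) (0,1,1) (1,0,0) (1,0,1) (1,1,1)}
target (0,0,1) ∈ {SC,TSO,PSO}

SC:yes TSO:yes PSO:yes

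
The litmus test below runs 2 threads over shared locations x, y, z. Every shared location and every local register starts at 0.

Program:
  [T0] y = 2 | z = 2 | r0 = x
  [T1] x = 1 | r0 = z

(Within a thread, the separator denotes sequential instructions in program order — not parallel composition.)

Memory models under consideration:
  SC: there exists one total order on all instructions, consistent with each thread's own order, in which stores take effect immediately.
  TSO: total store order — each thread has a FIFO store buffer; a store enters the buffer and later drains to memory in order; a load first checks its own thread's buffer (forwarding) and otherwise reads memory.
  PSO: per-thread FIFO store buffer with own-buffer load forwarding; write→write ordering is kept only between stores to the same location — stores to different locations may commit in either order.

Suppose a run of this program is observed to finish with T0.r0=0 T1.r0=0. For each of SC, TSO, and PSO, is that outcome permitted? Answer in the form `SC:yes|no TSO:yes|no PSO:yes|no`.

SC:no TSO:yes PSO:yes

outcome vector order: (T0.r0,T1.r0)
[SC] allowed = {0/2; 1/0; 1/2}
[TSO] allowed = {0/0; 0/2; 1/0; 1/2}
[PSO] allowed = {0/0; 0/2; 1/0; 1/2}
target 0/0 ∈ {TSO,PSO}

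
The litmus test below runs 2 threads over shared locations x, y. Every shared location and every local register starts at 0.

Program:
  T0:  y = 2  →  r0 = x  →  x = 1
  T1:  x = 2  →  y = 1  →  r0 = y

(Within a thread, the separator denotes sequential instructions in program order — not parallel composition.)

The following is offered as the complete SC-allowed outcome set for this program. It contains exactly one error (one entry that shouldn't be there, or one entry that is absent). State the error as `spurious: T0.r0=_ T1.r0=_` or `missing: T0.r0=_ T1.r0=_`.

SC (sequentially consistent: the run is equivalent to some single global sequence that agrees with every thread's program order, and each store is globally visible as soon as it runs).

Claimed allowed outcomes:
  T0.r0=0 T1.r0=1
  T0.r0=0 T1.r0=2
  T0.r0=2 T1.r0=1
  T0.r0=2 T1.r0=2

spurious: T0.r0=0 T1.r0=2

outcome vector order: (T0.r0,T1.r0)
SC (3): (0,1), (2,1), (2,2)
claimed∖SC = {(0,2)}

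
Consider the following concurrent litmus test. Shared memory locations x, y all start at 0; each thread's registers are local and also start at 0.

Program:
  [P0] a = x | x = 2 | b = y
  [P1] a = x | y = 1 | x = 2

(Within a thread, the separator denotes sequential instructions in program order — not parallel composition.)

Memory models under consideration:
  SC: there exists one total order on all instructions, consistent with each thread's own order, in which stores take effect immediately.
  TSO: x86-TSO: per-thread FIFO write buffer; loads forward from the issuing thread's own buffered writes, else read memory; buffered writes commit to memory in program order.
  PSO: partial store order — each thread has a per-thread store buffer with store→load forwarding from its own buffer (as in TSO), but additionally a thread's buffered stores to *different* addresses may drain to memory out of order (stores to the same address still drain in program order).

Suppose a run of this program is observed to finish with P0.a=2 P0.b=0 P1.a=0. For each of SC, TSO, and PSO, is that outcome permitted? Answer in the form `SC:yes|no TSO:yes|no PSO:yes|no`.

outcome vector order: (P0.a,P0.b,P1.a)
SC: 5 outcomes — {<0 0 0> <0 0 2> <0 1 0> <0 1 2> <2 1 0>}
TSO: 5 outcomes — {<0 0 0> <0 0 2> <0 1 0> <0 1 2> <2 1 0>}
PSO: 6 outcomes — {<0 0 0> <0 0 2> <0 1 0> <0 1 2> <2 0 0> <2 1 0>}
target <2 0 0> ∈ {PSO}

SC:no TSO:no PSO:yes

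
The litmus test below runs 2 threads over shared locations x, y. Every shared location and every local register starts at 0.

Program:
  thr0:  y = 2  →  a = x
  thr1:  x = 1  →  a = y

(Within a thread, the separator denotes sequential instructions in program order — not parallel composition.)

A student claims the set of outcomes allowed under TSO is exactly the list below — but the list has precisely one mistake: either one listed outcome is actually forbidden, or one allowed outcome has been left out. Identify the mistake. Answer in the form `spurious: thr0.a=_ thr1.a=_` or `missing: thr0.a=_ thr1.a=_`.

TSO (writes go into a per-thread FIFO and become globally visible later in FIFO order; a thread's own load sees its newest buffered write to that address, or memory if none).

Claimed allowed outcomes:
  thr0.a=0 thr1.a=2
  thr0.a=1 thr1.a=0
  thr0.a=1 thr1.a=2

outcome vector order: (thr0.a,thr1.a)
under TSO → (0,0), (0,2), (1,0), (1,2)
TSO∖claimed = {(0,0)}

missing: thr0.a=0 thr1.a=0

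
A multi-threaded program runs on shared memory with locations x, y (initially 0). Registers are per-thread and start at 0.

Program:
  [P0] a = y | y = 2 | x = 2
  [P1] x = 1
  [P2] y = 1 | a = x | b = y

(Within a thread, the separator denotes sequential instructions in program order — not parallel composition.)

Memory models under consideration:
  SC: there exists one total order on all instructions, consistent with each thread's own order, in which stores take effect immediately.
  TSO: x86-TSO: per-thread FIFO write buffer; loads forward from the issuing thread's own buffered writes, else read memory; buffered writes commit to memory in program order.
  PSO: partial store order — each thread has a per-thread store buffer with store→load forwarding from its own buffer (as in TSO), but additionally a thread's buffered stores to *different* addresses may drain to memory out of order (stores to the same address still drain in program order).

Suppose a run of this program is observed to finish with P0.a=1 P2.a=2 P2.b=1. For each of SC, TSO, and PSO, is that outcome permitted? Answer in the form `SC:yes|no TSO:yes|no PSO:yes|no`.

outcome vector order: (P0.a,P2.a,P2.b)
SC (11): 0/0/1, 0/0/2, 0/1/1, 0/1/2, 0/2/1, 0/2/2, 1/0/1, 1/0/2, 1/1/1, 1/1/2, 1/2/2
TSO (11): 0/0/1, 0/0/2, 0/1/1, 0/1/2, 0/2/1, 0/2/2, 1/0/1, 1/0/2, 1/1/1, 1/1/2, 1/2/2
PSO (12): 0/0/1, 0/0/2, 0/1/1, 0/1/2, 0/2/1, 0/2/2, 1/0/1, 1/0/2, 1/1/1, 1/1/2, 1/2/1, 1/2/2
target 1/2/1 ∈ {PSO}

SC:no TSO:no PSO:yes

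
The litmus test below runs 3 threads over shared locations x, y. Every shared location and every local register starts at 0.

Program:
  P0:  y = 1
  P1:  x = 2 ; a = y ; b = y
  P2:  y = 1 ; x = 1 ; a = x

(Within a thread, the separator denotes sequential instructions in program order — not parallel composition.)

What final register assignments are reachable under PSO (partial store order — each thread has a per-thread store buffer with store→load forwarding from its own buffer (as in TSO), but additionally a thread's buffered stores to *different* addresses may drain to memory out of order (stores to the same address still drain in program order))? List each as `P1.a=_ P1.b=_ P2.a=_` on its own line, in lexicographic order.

P1.a=0 P1.b=0 P2.a=1
P1.a=0 P1.b=0 P2.a=2
P1.a=0 P1.b=1 P2.a=1
P1.a=0 P1.b=1 P2.a=2
P1.a=1 P1.b=1 P2.a=1
P1.a=1 P1.b=1 P2.a=2

outcome vector order: (P1.a,P1.b,P2.a)
|PSO outcomes| = 6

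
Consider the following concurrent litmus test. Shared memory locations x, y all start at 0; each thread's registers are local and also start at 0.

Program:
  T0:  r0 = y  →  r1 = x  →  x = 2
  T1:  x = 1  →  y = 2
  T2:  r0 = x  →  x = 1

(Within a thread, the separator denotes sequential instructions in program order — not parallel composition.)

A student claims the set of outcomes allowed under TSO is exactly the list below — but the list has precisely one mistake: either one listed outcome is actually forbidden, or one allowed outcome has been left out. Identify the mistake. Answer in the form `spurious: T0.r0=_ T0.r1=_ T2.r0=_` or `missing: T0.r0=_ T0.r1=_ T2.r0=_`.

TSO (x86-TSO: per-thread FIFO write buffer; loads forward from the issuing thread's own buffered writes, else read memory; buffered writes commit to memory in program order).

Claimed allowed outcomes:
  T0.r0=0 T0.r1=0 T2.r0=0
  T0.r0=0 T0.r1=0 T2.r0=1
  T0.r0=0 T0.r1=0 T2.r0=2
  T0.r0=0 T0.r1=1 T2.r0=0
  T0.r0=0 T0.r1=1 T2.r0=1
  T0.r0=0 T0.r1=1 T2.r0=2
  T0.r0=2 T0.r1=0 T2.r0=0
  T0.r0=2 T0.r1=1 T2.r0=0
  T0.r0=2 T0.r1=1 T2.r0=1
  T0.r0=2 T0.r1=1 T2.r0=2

outcome vector order: (T0.r0,T0.r1,T2.r0)
TSO (9): <0 0 0> <0 0 1> <0 0 2> <0 1 0> <0 1 1> <0 1 2> <2 1 0> <2 1 1> <2 1 2>
claimed∖TSO = {<2 0 0>}

spurious: T0.r0=2 T0.r1=0 T2.r0=0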